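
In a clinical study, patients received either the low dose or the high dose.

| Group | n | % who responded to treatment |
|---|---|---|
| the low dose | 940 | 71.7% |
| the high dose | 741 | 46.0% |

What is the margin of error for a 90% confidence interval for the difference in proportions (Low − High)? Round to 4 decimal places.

0.0386

Each SE is √(p̂(1−p̂)/n): √(0.7170·0.2830/940) = 0.01469 and √(0.4600·0.5400/741) = 0.01831.
SE(p̂₁ − p̂₂) = √(SE₁² + SE₂²) = √(0.0002157961 + 0.0003352561) = 0.02347, since the two samples are independent.
At 90% confidence z* = 1.645; margin = 1.645 × 0.02347 = 0.03861.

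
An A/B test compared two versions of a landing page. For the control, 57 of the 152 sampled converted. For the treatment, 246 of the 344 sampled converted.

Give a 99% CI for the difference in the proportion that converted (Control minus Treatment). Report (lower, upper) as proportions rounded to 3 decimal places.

Sample proportions: 57/152 = 0.3750, 246/344 = 0.7151.
Each SE is √(p̂(1−p̂)/n): √(0.3750·0.6250/152) = 0.03927 and √(0.7151·0.2849/344) = 0.02434.
SE(p̂₁ − p̂₂) = √(SE₁² + SE₂²) = √(0.0015421329 + 0.0005924356) = 0.04620, since the two samples are independent.
At 99% confidence z* = 2.576; margin = 2.576 × 0.04620 = 0.11901.
The difference is 0.3750 − 0.7151 = -0.3401, so the interval is -0.3401 ± 0.11901 = (-0.459, -0.221).

(-0.459, -0.221)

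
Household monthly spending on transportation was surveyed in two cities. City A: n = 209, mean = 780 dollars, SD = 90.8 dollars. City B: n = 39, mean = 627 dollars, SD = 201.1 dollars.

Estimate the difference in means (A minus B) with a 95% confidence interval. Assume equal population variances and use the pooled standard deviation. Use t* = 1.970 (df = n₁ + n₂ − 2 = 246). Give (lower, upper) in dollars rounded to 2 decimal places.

(113.49, 192.51)

Pooled variance s_p² = [208·90.8² + 38·201.1²] / (209+39−2) = 13218.0939, so s_p = 114.9700.
SE_diff = s_p·√(1/n₁ + 1/n₂) = 114.9700·√(1/209 + 1/39) = 20.0542.
t* = 1.970; margin = 1.970 × 20.0542 = 39.5068.
Difference = 780 − 627 = 153.0000.
153.0000 ± 39.5068 → (113.49, 192.51).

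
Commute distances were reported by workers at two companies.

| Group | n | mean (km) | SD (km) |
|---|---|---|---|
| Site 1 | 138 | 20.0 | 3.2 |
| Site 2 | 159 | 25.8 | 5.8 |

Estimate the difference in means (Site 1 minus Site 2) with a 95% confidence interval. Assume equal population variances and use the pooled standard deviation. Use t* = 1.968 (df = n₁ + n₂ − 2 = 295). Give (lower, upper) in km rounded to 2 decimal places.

(-6.89, -4.71)

s_p = √[((n₁−1)s₁² + (n₂−1)s₂²)/(n₁+n₂−2)] = √[(137·3.2² + 158·5.8²)/295] = 4.7721.
SE = 4.7721·√(1/138 + 1/159) = 0.5552.
With t* = 1.968, margin = 1.968 × 0.5552 = 1.0926.
x̄₁ − x̄₂ = 20.0 − 25.8 = -5.8000; interval -5.8000 ± 1.0926 = (-6.89, -4.71).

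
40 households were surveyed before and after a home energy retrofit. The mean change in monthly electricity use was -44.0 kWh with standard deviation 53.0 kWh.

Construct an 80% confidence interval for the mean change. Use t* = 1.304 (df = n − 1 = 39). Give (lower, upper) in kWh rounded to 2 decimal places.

(-54.93, -33.07)

Paired design: SE = s_d/√n = 53.0/√40 = 8.3800.
t* = 1.304; margin of error = 1.304 × 8.3800 = 10.9275.
-44.0 ± 10.9275 → (-54.93, -33.07).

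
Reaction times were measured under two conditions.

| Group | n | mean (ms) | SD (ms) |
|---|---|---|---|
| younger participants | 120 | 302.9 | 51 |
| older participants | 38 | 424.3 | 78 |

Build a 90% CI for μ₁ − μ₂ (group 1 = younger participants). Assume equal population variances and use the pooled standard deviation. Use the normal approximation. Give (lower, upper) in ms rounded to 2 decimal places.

(-139.33, -103.47)

s_p = √[((n₁−1)s₁² + (n₂−1)s₂²)/(n₁+n₂−2)] = √[(119·51² + 37·78²)/156] = 58.5414.
SE = 58.5414·√(1/120 + 1/38) = 10.8971.
With z* = 1.645, margin = 1.645 × 10.8971 = 17.9257.
x̄₁ − x̄₂ = 302.9 − 424.3 = -121.4000; interval -121.4000 ± 17.9257 = (-139.33, -103.47).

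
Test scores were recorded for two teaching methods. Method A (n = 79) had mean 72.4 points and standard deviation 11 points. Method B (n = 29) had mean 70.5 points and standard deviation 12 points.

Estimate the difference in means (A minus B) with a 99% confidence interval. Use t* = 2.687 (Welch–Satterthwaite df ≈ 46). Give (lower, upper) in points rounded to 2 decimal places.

(-4.95, 8.75)

Per-group SEs: s₁/√n₁ = 11/√79 = 1.2376, s₂/√n₂ = 12/√29 = 2.2283.
Unpooled SE of the difference: √(1.53165376 + 4.96532089) = 2.5489.
Margin of error = t* · SE = 2.687 × 2.5489 = 6.8489.
x̄₁ − x̄₂ = 72.4 − 70.5 = 1.9000.
CI: 1.9000 ± 6.8489 = (-4.95, 8.75).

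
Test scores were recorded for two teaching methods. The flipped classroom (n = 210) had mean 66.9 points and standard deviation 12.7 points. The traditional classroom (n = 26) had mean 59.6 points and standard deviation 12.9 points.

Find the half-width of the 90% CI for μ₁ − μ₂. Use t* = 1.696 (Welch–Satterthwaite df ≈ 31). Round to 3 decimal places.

Standard errors of each mean: 12.7/√210 = 0.8764 and 12.9/√26 = 2.5299.
SE(x̄₁ − x̄₂) = √(0.8764² + 2.5299²) = 2.6774 for independent samples with unequal variances.
With t* = 1.696, the margin is 1.696 × 2.6774 = 4.5409.

4.541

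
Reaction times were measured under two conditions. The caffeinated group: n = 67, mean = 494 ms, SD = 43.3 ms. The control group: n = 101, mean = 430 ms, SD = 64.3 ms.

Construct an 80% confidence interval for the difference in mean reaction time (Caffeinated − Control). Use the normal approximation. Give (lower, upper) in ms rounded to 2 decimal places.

(53.36, 74.64)

SE₁ = s₁/√n₁ = 43.3/√67 = 5.2899; SE₂ = 64.3/√101 = 6.3981.
Independent samples, unequal variances: SE_diff = √(SE₁² + SE₂²) = √(27.98304201 + 40.93568361) = 8.3017.
z* = 1.282, so margin of error = 1.282 × 8.3017 = 10.6428.
Difference in means = 494 − 430 = 64.0000.
64.0000 ± 10.6428 → (53.36, 74.64).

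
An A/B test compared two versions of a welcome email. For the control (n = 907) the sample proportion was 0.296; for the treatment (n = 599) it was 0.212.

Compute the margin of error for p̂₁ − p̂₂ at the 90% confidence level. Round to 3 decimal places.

SE₁ = √(p̂₁(1−p̂₁)/n₁) = √(0.2960·0.7040/907) = 0.01516; SE₂ = √(0.2120·0.7880/599) = 0.01670.
Independent samples: SE of the difference = √(SE₁² + SE₂²) = √(0.0002298256 + 0.00027889) = 0.02255.
z* for 90% confidence is 1.645, so the margin of error is 1.645 × 0.02255 = 0.03709.

0.037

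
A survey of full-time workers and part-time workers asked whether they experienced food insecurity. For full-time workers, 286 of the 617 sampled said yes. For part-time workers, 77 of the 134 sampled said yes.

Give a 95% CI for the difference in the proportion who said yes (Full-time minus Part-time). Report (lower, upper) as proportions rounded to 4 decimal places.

(-0.2036, -0.0186)

p̂₁ = 286/617 = 0.4635 and p̂₂ = 77/134 = 0.5746.
SE₁ = √(p̂₁(1−p̂₁)/n₁) = √(0.4635·0.5365/617) = 0.02008; SE₂ = √(0.5746·0.4254/134) = 0.04271.
Independent samples: SE of the difference = √(SE₁² + SE₂²) = √(0.0004032064 + 0.0018241441) = 0.04719.
z* for 95% confidence is 1.960, so the margin of error is 1.960 × 0.04719 = 0.09249.
Point estimate p̂₁ − p̂₂ = 0.4635 − 0.5746 = -0.1111.
-0.1111 ± 0.09249 → (-0.2036, -0.0186).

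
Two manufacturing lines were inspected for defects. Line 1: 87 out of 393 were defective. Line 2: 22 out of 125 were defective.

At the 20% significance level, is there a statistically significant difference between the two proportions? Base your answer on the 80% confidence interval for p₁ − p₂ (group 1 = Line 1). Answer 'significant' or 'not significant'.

not significant

Sample proportions: 87/393 = 0.2214, 22/125 = 0.1760.
Each SE is √(p̂(1−p̂)/n): √(0.2214·0.7786/393) = 0.02094 and √(0.1760·0.8240/125) = 0.03406.
SE(p̂₁ − p̂₂) = √(SE₁² + SE₂²) = √(0.0004384836 + 0.0011600836) = 0.03998, since the two samples are independent.
At 80% confidence z* = 1.282; margin = 1.282 × 0.03998 = 0.05125.
The difference is 0.2214 − 0.1760 = 0.0454, so the interval is 0.0454 ± 0.05125 = (-0.00585, 0.09665).
The interval (-0.00585, 0.09665) contains 0, so the difference is not significant.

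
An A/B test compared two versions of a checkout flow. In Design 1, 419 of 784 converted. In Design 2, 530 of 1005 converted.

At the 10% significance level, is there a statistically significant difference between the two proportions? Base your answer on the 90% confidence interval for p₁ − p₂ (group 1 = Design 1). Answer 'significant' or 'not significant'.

Sample proportions: 419/784 = 0.5344, 530/1005 = 0.5274.
Each SE is √(p̂(1−p̂)/n): √(0.5344·0.4656/784) = 0.01781 and √(0.5274·0.4726/1005) = 0.01575.
SE(p̂₁ − p̂₂) = √(SE₁² + SE₂²) = √(0.0003171961 + 0.0002480625) = 0.02378, since the two samples are independent.
At 90% confidence z* = 1.645; margin = 1.645 × 0.02378 = 0.03912.
The difference is 0.5344 − 0.5274 = 0.0070, so the interval is 0.0070 ± 0.03912 = (-0.03212, 0.04612).
The interval (-0.03212, 0.04612) contains 0, so the difference is not significant.

not significant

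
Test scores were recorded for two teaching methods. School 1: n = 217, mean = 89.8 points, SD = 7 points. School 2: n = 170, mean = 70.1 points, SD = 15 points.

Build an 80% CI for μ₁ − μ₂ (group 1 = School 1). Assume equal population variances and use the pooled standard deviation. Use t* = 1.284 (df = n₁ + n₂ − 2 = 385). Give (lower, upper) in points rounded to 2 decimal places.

(18.22, 21.18)

Pooled variance s_p² = [216·7² + 169·15²] / (217+170−2) = 126.2571, so s_p = 11.2364.
SE_diff = s_p·√(1/n₁ + 1/n₂) = 11.2364·√(1/217 + 1/170) = 1.1509.
t* = 1.284; margin = 1.284 × 1.1509 = 1.4778.
Difference = 89.8 − 70.1 = 19.7000.
19.7000 ± 1.4778 → (18.22, 21.18).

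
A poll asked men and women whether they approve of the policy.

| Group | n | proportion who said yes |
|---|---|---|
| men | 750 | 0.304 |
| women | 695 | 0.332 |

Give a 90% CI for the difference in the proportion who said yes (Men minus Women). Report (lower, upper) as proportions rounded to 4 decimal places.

(-0.0683, 0.0123)

The two standard errors are √(0.3040×0.6960/750) = 0.01680 and √(0.3320×0.6680/695) = 0.01786.
Because the samples are independent, SE_diff = √(0.01680² + 0.01786²) = 0.02452.
Using z* = 1.645 for 90%, ME = 1.645 × 0.02452 = 0.04034.
p̂₁ − p̂₂ = -0.0280; interval -0.0280 ± 0.04034 gives (-0.0683, 0.0123).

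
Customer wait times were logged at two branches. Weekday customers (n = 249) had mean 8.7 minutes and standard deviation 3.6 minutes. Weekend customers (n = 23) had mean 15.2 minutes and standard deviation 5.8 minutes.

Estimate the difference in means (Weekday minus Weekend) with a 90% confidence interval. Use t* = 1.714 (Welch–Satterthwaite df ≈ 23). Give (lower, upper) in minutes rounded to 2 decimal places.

(-8.61, -4.39)

SE₁ = s₁/√n₁ = 3.6/√249 = 0.2281; SE₂ = 5.8/√23 = 1.2094.
Independent samples, unequal variances: SE_diff = √(SE₁² + SE₂²) = √(0.05202961 + 1.46264836) = 1.2307.
t* = 1.714, so margin of error = 1.714 × 1.2307 = 2.1094.
Difference in means = 8.7 − 15.2 = -6.5000.
-6.5000 ± 2.1094 → (-8.61, -4.39).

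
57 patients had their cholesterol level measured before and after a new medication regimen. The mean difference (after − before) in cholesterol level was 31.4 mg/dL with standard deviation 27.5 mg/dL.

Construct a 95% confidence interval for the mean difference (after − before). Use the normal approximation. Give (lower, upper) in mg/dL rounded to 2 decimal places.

(24.26, 38.54)

This is a matched-pairs design, so SE = s_d/√n = 27.5/√57 = 3.6425.
Margin = 1.960 × 3.6425 = 7.1393; the interval is 31.4 ± 7.1393 = (24.26, 38.54).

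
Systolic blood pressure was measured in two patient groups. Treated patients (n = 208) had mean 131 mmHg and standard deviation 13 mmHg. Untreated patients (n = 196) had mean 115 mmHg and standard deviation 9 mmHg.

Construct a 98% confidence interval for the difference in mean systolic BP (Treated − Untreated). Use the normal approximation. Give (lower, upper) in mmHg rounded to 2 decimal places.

Per-group SEs: s₁/√n₁ = 13/√208 = 0.9014, s₂/√n₂ = 9/√196 = 0.6429.
Unpooled SE of the difference: √(0.81252196 + 0.41332041) = 1.1072.
Margin of error = z* · SE = 2.326 × 1.1072 = 2.5753.
x̄₁ − x̄₂ = 131 − 115 = 16.0000.
CI: 16.0000 ± 2.5753 = (13.42, 18.58).

(13.42, 18.58)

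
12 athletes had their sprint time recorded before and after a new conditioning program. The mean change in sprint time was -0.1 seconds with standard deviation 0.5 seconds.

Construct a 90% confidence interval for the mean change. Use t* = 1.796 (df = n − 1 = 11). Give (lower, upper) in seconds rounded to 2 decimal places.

(-0.36, 0.16)

Paired design: SE = s_d/√n = 0.5/√12 = 0.1443.
t* = 1.796; margin of error = 1.796 × 0.1443 = 0.2592.
-0.1 ± 0.2592 → (-0.36, 0.16).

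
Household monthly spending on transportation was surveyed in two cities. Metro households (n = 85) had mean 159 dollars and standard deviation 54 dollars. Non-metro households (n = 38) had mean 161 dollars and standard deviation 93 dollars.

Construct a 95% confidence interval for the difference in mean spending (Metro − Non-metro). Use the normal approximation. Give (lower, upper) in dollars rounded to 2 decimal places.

(-33.72, 29.72)

SE₁ = s₁/√n₁ = 54/√85 = 5.8571; SE₂ = 93/√38 = 15.0866.
Independent samples, unequal variances: SE_diff = √(SE₁² + SE₂²) = √(34.30562041 + 227.60549956) = 16.1837.
z* = 1.960, so margin of error = 1.960 × 16.1837 = 31.7201.
Difference in means = 159 − 161 = -2.0000.
-2.0000 ± 31.7201 → (-33.72, 29.72).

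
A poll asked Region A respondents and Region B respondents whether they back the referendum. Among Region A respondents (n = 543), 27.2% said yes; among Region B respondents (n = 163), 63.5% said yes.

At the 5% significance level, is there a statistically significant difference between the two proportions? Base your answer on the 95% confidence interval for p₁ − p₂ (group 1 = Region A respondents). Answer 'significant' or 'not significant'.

The two standard errors are √(0.2720×0.7280/543) = 0.01910 and √(0.6350×0.3650/163) = 0.03771.
Because the samples are independent, SE_diff = √(0.01910² + 0.03771²) = 0.04227.
Using z* = 1.960 for 95%, ME = 1.960 × 0.04227 = 0.08285.
p̂₁ − p̂₂ = -0.3630; interval -0.3630 ± 0.08285 gives (-0.44585, -0.28015).
The interval (-0.44585, -0.28015) does not contain 0, so the difference is significant.

significant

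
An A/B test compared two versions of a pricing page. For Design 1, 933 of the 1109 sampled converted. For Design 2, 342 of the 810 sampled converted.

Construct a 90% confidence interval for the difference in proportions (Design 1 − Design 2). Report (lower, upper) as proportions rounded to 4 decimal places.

(0.3853, 0.4529)

Sample proportions: 933/1109 = 0.8413, 342/810 = 0.4222.
Each SE is √(p̂(1−p̂)/n): √(0.8413·0.1587/1109) = 0.01097 and √(0.4222·0.5778/810) = 0.01735.
SE(p̂₁ − p̂₂) = √(SE₁² + SE₂²) = √(0.0001203409 + 0.0003010225) = 0.02053, since the two samples are independent.
At 90% confidence z* = 1.645; margin = 1.645 × 0.02053 = 0.03377.
The difference is 0.8413 − 0.4222 = 0.4191, so the interval is 0.4191 ± 0.03377 = (0.3853, 0.4529).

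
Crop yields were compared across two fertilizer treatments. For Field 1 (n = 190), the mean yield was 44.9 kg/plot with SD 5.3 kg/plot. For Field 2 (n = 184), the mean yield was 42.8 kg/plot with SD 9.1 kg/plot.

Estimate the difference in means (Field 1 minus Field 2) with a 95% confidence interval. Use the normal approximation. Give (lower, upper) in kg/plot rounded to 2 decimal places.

Standard errors of each mean: 5.3/√190 = 0.3845 and 9.1/√184 = 0.6709.
SE(x̄₁ − x̄₂) = √(0.3845² + 0.6709²) = 0.7733 for independent samples with unequal variances.
With z* = 1.960, the margin is 1.960 × 0.7733 = 1.5157.
x̄₁ − x̄₂ = 44.9 − 42.8 = 2.1000; the interval is 2.1000 ± 1.5157 = (0.58, 3.62).

(0.58, 3.62)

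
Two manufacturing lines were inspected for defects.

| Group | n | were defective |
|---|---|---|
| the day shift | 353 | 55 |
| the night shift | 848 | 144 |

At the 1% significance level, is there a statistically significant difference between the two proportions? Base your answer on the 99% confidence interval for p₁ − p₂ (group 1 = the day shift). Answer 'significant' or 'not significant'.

p̂₁ = 55/353 = 0.1558 and p̂₂ = 144/848 = 0.1698.
SE₁ = √(p̂₁(1−p̂₁)/n₁) = √(0.1558·0.8442/353) = 0.01930; SE₂ = √(0.1698·0.8302/848) = 0.01289.
Independent samples: SE of the difference = √(SE₁² + SE₂²) = √(0.00037249 + 0.0001661521) = 0.02321.
z* for 99% confidence is 2.576, so the margin of error is 2.576 × 0.02321 = 0.05979.
Point estimate p̂₁ − p̂₂ = 0.1558 − 0.1698 = -0.0140.
-0.0140 ± 0.05979 → (-0.07379, 0.04579).
The interval (-0.07379, 0.04579) contains 0, so the difference is not significant.

not significant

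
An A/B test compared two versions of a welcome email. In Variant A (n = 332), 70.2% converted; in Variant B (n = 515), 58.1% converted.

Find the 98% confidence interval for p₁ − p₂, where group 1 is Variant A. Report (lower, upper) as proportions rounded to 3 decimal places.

(0.044, 0.198)

SE₁ = √(p̂₁(1−p̂₁)/n₁) = √(0.7020·0.2980/332) = 0.02510; SE₂ = √(0.5810·0.4190/515) = 0.02174.
Independent samples: SE of the difference = √(SE₁² + SE₂²) = √(0.00063001 + 0.0004726276) = 0.03321.
z* for 98% confidence is 2.326, so the margin of error is 2.326 × 0.03321 = 0.07725.
Point estimate p̂₁ − p̂₂ = 0.7020 − 0.5810 = 0.1210.
0.1210 ± 0.07725 → (0.044, 0.198).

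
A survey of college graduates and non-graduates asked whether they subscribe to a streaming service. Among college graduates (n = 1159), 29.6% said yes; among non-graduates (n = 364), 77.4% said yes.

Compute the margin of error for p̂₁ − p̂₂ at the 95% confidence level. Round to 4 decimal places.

SE₁ = √(p̂₁(1−p̂₁)/n₁) = √(0.2960·0.7040/1159) = 0.01341; SE₂ = √(0.7740·0.2260/364) = 0.02192.
Independent samples: SE of the difference = √(SE₁² + SE₂²) = √(0.0001798281 + 0.0004804864) = 0.02570.
z* for 95% confidence is 1.960, so the margin of error is 1.960 × 0.02570 = 0.05037.

0.0504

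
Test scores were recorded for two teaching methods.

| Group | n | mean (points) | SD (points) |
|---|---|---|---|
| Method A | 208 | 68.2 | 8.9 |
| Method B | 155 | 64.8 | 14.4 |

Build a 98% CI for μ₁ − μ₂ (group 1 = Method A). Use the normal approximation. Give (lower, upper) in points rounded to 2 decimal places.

(0.35, 6.45)

Standard errors of each mean: 8.9/√208 = 0.6171 and 14.4/√155 = 1.1566.
SE(x̄₁ − x̄₂) = √(0.6171² + 1.1566²) = 1.3109 for independent samples with unequal variances.
With z* = 2.326, the margin is 2.326 × 1.3109 = 3.0492.
x̄₁ − x̄₂ = 68.2 − 64.8 = 3.4000; the interval is 3.4000 ± 3.0492 = (0.35, 6.45).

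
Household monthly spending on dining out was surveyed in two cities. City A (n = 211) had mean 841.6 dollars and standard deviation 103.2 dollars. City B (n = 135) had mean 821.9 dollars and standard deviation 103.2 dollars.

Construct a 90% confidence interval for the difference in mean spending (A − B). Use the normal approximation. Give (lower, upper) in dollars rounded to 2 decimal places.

(0.99, 38.41)

SE₁ = s₁/√n₁ = 103.2/√211 = 7.1046; SE₂ = 103.2/√135 = 8.8820.
Independent samples, unequal variances: SE_diff = √(SE₁² + SE₂²) = √(50.47534116 + 78.889924) = 11.3739.
z* = 1.645, so margin of error = 1.645 × 11.3739 = 18.7101.
Difference in means = 841.6 − 821.9 = 19.7000.
19.7000 ± 18.7101 → (0.99, 38.41).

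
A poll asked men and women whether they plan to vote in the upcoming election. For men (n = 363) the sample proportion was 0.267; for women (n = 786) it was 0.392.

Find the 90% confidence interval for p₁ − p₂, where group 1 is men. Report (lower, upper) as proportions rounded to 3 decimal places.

SE₁ = √(p̂₁(1−p̂₁)/n₁) = √(0.2670·0.7330/363) = 0.02322; SE₂ = √(0.3920·0.6080/786) = 0.01741.
Independent samples: SE of the difference = √(SE₁² + SE₂²) = √(0.0005391684 + 0.0003031081) = 0.02902.
z* for 90% confidence is 1.645, so the margin of error is 1.645 × 0.02902 = 0.04774.
Point estimate p̂₁ − p̂₂ = 0.2670 − 0.3920 = -0.1250.
-0.1250 ± 0.04774 → (-0.173, -0.077).

(-0.173, -0.077)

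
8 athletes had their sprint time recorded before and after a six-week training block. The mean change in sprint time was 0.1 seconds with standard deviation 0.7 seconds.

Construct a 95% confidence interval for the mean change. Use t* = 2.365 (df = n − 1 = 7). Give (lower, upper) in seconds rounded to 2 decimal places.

(-0.49, 0.69)

Paired design: SE = s_d/√n = 0.7/√8 = 0.2475.
t* = 2.365; margin of error = 2.365 × 0.2475 = 0.5853.
0.1 ± 0.5853 → (-0.49, 0.69).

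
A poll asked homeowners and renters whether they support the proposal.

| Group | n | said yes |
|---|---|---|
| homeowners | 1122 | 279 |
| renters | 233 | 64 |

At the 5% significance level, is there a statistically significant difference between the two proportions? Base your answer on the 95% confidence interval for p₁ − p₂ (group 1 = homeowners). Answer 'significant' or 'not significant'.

not significant

Sample proportions: 279/1122 = 0.2487, 64/233 = 0.2747.
Each SE is √(p̂(1−p̂)/n): √(0.2487·0.7513/1122) = 0.01290 and √(0.2747·0.7253/233) = 0.02924.
SE(p̂₁ − p̂₂) = √(SE₁² + SE₂²) = √(0.00016641 + 0.0008549776) = 0.03196, since the two samples are independent.
At 95% confidence z* = 1.960; margin = 1.960 × 0.03196 = 0.06264.
The difference is 0.2487 − 0.2747 = -0.0260, so the interval is -0.0260 ± 0.06264 = (-0.08864, 0.03664).
The interval (-0.08864, 0.03664) contains 0, so the difference is not significant.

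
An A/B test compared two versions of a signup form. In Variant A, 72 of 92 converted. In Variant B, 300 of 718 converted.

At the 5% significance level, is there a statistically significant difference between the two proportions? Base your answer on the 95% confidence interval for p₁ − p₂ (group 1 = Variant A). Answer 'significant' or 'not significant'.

Sample proportions: 72/92 = 0.7826, 300/718 = 0.4178.
Each SE is √(p̂(1−p̂)/n): √(0.7826·0.2174/92) = 0.04300 and √(0.4178·0.5822/718) = 0.01841.
SE(p̂₁ − p̂₂) = √(SE₁² + SE₂²) = √(0.001849 + 0.0003389281) = 0.04678, since the two samples are independent.
At 95% confidence z* = 1.960; margin = 1.960 × 0.04678 = 0.09169.
The difference is 0.7826 − 0.4178 = 0.3648, so the interval is 0.3648 ± 0.09169 = (0.27311, 0.45649).
The interval (0.27311, 0.45649) does not contain 0, so the difference is significant.

significant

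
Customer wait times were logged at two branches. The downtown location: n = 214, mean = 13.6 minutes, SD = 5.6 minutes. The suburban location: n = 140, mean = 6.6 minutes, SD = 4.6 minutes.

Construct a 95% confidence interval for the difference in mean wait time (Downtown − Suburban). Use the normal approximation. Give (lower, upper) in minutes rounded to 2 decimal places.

(5.93, 8.07)

Standard errors of each mean: 5.6/√214 = 0.3828 and 4.6/√140 = 0.3888.
SE(x̄₁ − x̄₂) = √(0.3828² + 0.3888²) = 0.5456 for independent samples with unequal variances.
With z* = 1.960, the margin is 1.960 × 0.5456 = 1.0694.
x̄₁ − x̄₂ = 13.6 − 6.6 = 7.0000; the interval is 7.0000 ± 1.0694 = (5.93, 8.07).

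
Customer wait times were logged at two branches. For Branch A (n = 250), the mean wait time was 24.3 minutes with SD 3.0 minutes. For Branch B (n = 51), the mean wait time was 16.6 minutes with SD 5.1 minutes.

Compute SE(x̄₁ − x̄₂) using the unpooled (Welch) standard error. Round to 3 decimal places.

0.739

Per-group SEs: s₁/√n₁ = 3.0/√250 = 0.1897, s₂/√n₂ = 5.1/√51 = 0.7141.
Unpooled SE of the difference: √(0.03598609 + 0.50993881) = 0.7389.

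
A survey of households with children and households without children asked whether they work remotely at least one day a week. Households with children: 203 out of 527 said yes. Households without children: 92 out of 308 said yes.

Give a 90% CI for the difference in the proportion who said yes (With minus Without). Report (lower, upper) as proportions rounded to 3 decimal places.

(0.031, 0.142)

p̂₁ = 203/527 = 0.3852 and p̂₂ = 92/308 = 0.2987.
SE₁ = √(p̂₁(1−p̂₁)/n₁) = √(0.3852·0.6148/527) = 0.02120; SE₂ = √(0.2987·0.7013/308) = 0.02608.
Independent samples: SE of the difference = √(SE₁² + SE₂²) = √(0.00044944 + 0.0006801664) = 0.03361.
z* for 90% confidence is 1.645, so the margin of error is 1.645 × 0.03361 = 0.05529.
Point estimate p̂₁ − p̂₂ = 0.3852 − 0.2987 = 0.0865.
0.0865 ± 0.05529 → (0.031, 0.142).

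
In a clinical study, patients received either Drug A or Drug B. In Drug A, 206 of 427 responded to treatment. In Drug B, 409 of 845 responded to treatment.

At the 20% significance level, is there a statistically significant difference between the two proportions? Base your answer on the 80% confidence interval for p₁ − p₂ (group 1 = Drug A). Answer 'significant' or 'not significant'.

not significant

p̂₁ = 206/427 = 0.4824 and p̂₂ = 409/845 = 0.4840.
SE₁ = √(p̂₁(1−p̂₁)/n₁) = √(0.4824·0.5176/427) = 0.02418; SE₂ = √(0.4840·0.5160/845) = 0.01719.
Independent samples: SE of the difference = √(SE₁² + SE₂²) = √(0.0005846724 + 0.0002954961) = 0.02967.
z* for 80% confidence is 1.282, so the margin of error is 1.282 × 0.02967 = 0.03804.
Point estimate p̂₁ − p̂₂ = 0.4824 − 0.4840 = -0.0016.
-0.0016 ± 0.03804 → (-0.03964, 0.03644).
The interval (-0.03964, 0.03644) contains 0, so the difference is not significant.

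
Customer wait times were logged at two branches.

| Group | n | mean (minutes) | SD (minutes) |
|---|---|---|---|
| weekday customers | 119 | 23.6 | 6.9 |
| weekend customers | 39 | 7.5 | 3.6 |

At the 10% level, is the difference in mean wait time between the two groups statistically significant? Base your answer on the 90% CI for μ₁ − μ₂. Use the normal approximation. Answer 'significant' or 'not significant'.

significant

Standard errors of each mean: 6.9/√119 = 0.6325 and 3.6/√39 = 0.5765.
SE(x̄₁ − x̄₂) = √(0.6325² + 0.5765²) = 0.8558 for independent samples with unequal variances.
With z* = 1.645, the margin is 1.645 × 0.8558 = 1.4078.
x̄₁ − x̄₂ = 23.6 − 7.5 = 16.1000; the interval is 16.1000 ± 1.4078 = (14.6922, 17.5078).
The interval (14.6922, 17.5078) does not contain 0, so the difference is significant.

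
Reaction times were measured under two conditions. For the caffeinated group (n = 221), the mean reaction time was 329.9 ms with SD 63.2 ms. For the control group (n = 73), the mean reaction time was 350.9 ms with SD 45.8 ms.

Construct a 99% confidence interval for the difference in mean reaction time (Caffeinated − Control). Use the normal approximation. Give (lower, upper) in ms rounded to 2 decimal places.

SE₁ = s₁/√n₁ = 63.2/√221 = 4.2513; SE₂ = 45.8/√73 = 5.3605.
Independent samples, unequal variances: SE_diff = √(SE₁² + SE₂²) = √(18.07355169 + 28.73496025) = 6.8417.
z* = 2.576, so margin of error = 2.576 × 6.8417 = 17.6242.
Difference in means = 329.9 − 350.9 = -21.0000.
-21.0000 ± 17.6242 → (-38.62, -3.38).

(-38.62, -3.38)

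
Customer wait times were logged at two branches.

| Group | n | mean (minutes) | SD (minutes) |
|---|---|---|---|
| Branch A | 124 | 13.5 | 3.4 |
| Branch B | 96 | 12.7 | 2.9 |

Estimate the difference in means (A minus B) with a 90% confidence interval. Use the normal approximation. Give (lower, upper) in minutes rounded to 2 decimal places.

(0.10, 1.50)

SE₁ = s₁/√n₁ = 3.4/√124 = 0.3053; SE₂ = 2.9/√96 = 0.2960.
Independent samples, unequal variances: SE_diff = √(SE₁² + SE₂²) = √(0.09320809 + 0.087616) = 0.4252.
z* = 1.645, so margin of error = 1.645 × 0.4252 = 0.6995.
Difference in means = 13.5 − 12.7 = 0.8000.
0.8000 ± 0.6995 → (0.10, 1.50).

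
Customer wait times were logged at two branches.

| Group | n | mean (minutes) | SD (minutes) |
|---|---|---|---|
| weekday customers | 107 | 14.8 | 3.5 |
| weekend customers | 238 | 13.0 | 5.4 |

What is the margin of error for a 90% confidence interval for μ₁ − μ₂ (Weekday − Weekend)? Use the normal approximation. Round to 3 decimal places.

Standard errors of each mean: 3.5/√107 = 0.3384 and 5.4/√238 = 0.3500.
SE(x̄₁ − x̄₂) = √(0.3384² + 0.3500²) = 0.4868 for independent samples with unequal variances.
With z* = 1.645, the margin is 1.645 × 0.4868 = 0.8008.

0.801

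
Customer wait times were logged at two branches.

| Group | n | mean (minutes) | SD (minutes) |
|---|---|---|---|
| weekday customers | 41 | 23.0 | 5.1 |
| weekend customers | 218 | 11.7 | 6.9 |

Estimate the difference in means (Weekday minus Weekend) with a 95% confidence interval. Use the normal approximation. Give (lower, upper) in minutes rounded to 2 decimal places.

Per-group SEs: s₁/√n₁ = 5.1/√41 = 0.7965, s₂/√n₂ = 6.9/√218 = 0.4673.
Unpooled SE of the difference: √(0.63441225 + 0.21836929) = 0.9235.
Margin of error = z* · SE = 1.960 × 0.9235 = 1.8101.
x̄₁ − x̄₂ = 23.0 − 11.7 = 11.3000.
CI: 11.3000 ± 1.8101 = (9.49, 13.11).

(9.49, 13.11)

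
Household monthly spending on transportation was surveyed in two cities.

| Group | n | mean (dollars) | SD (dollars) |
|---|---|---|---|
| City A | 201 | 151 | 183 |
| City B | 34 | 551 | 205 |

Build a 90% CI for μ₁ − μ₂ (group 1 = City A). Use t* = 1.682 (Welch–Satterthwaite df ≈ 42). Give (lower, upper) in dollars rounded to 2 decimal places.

(-462.99, -337.01)

Per-group SEs: s₁/√n₁ = 183/√201 = 12.9078, s₂/√n₂ = 205/√34 = 35.1572.
Unpooled SE of the difference: √(166.61130084 + 1236.02871184) = 37.4518.
Margin of error = t* · SE = 1.682 × 37.4518 = 62.9939.
x̄₁ − x̄₂ = 151 − 551 = -400.0000.
CI: -400.0000 ± 62.9939 = (-462.99, -337.01).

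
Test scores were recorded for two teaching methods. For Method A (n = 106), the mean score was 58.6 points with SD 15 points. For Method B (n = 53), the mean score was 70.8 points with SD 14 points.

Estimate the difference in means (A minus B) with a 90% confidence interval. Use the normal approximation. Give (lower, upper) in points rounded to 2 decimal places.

(-16.17, -8.23)

Per-group SEs: s₁/√n₁ = 15/√106 = 1.4569, s₂/√n₂ = 14/√53 = 1.9230.
Unpooled SE of the difference: √(2.12255761 + 3.697929) = 2.4126.
Margin of error = z* · SE = 1.645 × 2.4126 = 3.9687.
x̄₁ − x̄₂ = 58.6 − 70.8 = -12.2000.
CI: -12.2000 ± 3.9687 = (-16.17, -8.23).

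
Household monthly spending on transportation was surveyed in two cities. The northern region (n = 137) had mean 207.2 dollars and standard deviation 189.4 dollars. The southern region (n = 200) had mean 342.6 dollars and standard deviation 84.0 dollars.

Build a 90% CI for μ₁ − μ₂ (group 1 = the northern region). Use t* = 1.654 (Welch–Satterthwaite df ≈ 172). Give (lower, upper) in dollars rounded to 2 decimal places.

Per-group SEs: s₁/√n₁ = 189.4/√137 = 16.1815, s₂/√n₂ = 84.0/√200 = 5.9397.
Unpooled SE of the difference: √(261.84094225 + 35.28003609) = 17.2372.
Margin of error = t* · SE = 1.654 × 17.2372 = 28.5103.
x̄₁ − x̄₂ = 207.2 − 342.6 = -135.4000.
CI: -135.4000 ± 28.5103 = (-163.91, -106.89).

(-163.91, -106.89)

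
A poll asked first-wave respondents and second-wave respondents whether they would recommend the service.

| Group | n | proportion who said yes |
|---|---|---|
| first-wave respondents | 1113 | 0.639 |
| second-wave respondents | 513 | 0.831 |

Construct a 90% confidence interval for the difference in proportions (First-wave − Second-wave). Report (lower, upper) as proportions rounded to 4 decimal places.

(-0.2281, -0.1559)

SE₁ = √(p̂₁(1−p̂₁)/n₁) = √(0.6390·0.3610/1113) = 0.01440; SE₂ = √(0.8310·0.1690/513) = 0.01655.
Independent samples: SE of the difference = √(SE₁² + SE₂²) = √(0.00020736 + 0.0002739025) = 0.02194.
z* for 90% confidence is 1.645, so the margin of error is 1.645 × 0.02194 = 0.03609.
Point estimate p̂₁ − p̂₂ = 0.6390 − 0.8310 = -0.1920.
-0.1920 ± 0.03609 → (-0.2281, -0.1559).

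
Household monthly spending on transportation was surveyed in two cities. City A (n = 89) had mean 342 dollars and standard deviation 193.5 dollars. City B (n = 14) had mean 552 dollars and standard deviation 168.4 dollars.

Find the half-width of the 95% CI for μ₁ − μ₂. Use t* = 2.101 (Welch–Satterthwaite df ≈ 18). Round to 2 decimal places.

103.92

Standard errors of each mean: 193.5/√89 = 20.5110 and 168.4/√14 = 45.0068.
SE(x̄₁ − x̄₂) = √(20.5110² + 45.0068²) = 49.4602 for independent samples with unequal variances.
With t* = 2.101, the margin is 2.101 × 49.4602 = 103.9159.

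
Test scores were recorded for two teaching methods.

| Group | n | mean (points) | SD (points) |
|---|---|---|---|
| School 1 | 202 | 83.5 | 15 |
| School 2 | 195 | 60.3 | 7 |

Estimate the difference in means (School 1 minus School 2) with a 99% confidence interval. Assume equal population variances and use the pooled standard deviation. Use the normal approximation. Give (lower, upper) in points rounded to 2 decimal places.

(20.16, 26.24)

Pooled variance s_p² = [201·15² + 194·7²] / (202+195−2) = 138.5595, so s_p = 11.7711.
SE_diff = s_p·√(1/n₁ + 1/n₂) = 11.7711·√(1/202 + 1/195) = 1.1817.
z* = 2.576; margin = 2.576 × 1.1817 = 3.0441.
Difference = 83.5 − 60.3 = 23.2000.
23.2000 ± 3.0441 → (20.16, 26.24).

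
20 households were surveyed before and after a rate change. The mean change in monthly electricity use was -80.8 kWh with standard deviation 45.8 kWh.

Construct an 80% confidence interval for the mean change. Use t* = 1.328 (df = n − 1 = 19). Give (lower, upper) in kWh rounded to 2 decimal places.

Paired design: SE = s_d/√n = 45.8/√20 = 10.2412.
t* = 1.328; margin of error = 1.328 × 10.2412 = 13.6003.
-80.8 ± 13.6003 → (-94.40, -67.20).

(-94.40, -67.20)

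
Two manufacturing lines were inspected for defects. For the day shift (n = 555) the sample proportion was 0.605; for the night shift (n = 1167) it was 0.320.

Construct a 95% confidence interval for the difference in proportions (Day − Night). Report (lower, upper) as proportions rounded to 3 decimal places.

(0.236, 0.334)

The two standard errors are √(0.6050×0.3950/555) = 0.02075 and √(0.3200×0.6800/1167) = 0.01366.
Because the samples are independent, SE_diff = √(0.02075² + 0.01366²) = 0.02484.
Using z* = 1.960 for 95%, ME = 1.960 × 0.02484 = 0.04869.
p̂₁ − p̂₂ = 0.2850; interval 0.2850 ± 0.04869 gives (0.236, 0.334).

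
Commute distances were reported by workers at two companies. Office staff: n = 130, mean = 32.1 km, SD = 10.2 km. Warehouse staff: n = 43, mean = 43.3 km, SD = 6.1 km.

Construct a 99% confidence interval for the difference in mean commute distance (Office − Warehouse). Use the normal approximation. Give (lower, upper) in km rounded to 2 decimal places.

(-14.52, -7.88)

SE₁ = s₁/√n₁ = 10.2/√130 = 0.8946; SE₂ = 6.1/√43 = 0.9302.
Independent samples, unequal variances: SE_diff = √(SE₁² + SE₂²) = √(0.80030916 + 0.86527204) = 1.2906.
z* = 2.576, so margin of error = 2.576 × 1.2906 = 3.3246.
Difference in means = 32.1 − 43.3 = -11.2000.
-11.2000 ± 3.3246 → (-14.52, -7.88).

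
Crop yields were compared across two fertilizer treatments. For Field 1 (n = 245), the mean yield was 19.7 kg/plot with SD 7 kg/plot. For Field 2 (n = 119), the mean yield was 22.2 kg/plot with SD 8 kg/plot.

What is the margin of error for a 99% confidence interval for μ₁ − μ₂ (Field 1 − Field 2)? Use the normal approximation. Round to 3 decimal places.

SE₁ = s₁/√n₁ = 7/√245 = 0.4472; SE₂ = 8/√119 = 0.7334.
Independent samples, unequal variances: SE_diff = √(SE₁² + SE₂²) = √(0.19998784 + 0.53787556) = 0.8590.
z* = 2.576, so margin of error = 2.576 × 0.8590 = 2.2128.

2.213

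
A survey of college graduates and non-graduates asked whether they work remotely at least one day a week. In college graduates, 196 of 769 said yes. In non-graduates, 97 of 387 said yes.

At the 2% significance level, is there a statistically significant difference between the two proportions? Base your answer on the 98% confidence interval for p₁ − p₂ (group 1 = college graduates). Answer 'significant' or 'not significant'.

First, p̂₁ = 196/769 = 0.2549; p̂₂ = 97/387 = 0.2506.
The two standard errors are √(0.2549×0.7451/769) = 0.01572 and √(0.2506×0.7494/387) = 0.02203.
Because the samples are independent, SE_diff = √(0.01572² + 0.02203²) = 0.02706.
Using z* = 2.326 for 98%, ME = 2.326 × 0.02706 = 0.06294.
p̂₁ − p̂₂ = 0.0043; interval 0.0043 ± 0.06294 gives (-0.05864, 0.06724).
The interval (-0.05864, 0.06724) contains 0, so the difference is not significant.

not significant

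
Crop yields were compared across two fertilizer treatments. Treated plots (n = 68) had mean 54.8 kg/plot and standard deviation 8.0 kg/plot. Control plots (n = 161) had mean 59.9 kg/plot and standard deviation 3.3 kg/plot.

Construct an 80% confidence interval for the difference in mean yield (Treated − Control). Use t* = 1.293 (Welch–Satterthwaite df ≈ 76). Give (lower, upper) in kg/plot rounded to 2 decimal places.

(-6.40, -3.80)

SE₁ = s₁/√n₁ = 8.0/√68 = 0.9701; SE₂ = 3.3/√161 = 0.2601.
Independent samples, unequal variances: SE_diff = √(SE₁² + SE₂²) = √(0.94109401 + 0.06765201) = 1.0044.
t* = 1.293, so margin of error = 1.293 × 1.0044 = 1.2987.
Difference in means = 54.8 − 59.9 = -5.1000.
-5.1000 ± 1.2987 → (-6.40, -3.80).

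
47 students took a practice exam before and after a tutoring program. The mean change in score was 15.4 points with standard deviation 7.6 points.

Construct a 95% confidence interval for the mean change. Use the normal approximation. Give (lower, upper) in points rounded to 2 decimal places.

This is a matched-pairs design, so SE = s_d/√n = 7.6/√47 = 1.1086.
Margin = 1.960 × 1.1086 = 2.1729; the interval is 15.4 ± 2.1729 = (13.23, 17.57).

(13.23, 17.57)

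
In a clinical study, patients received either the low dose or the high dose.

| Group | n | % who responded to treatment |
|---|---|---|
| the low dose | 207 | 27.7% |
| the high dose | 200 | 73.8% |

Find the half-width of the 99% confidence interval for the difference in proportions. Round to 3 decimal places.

The two standard errors are √(0.2770×0.7230/207) = 0.03110 and √(0.7380×0.2620/200) = 0.03109.
Because the samples are independent, SE_diff = √(0.03110² + 0.03109²) = 0.04397.
Using z* = 2.576 for 99%, ME = 2.576 × 0.04397 = 0.11327.

0.113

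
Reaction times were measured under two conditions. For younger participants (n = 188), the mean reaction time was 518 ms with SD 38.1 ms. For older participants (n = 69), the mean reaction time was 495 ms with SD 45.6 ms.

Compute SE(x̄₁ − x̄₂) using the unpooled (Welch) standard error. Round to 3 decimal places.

Per-group SEs: s₁/√n₁ = 38.1/√188 = 2.7787, s₂/√n₂ = 45.6/√69 = 5.4896.
Unpooled SE of the difference: √(7.72117369 + 30.13570816) = 6.1528.

6.153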